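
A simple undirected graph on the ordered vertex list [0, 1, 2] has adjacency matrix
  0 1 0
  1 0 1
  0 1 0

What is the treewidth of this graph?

A width-1 tree decomposition is:
Bags: B1 = {1, 2}  B2 = {0, 1}
Tree: B1–B2
The largest bag has 2 vertices, giving width 1; this decomposition certifies tw(G) ≤ 1. G has an edge, so its treewidth is at least 1. Hence tw(G) = 1 exactly.

1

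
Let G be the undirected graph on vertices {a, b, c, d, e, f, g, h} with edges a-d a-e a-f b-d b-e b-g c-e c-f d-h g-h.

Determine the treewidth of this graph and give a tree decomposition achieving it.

Each bag holds 3 vertices, so the decomposition has width 2, which upper-bounds the treewidth. Since h–g–b–d–h is a cycle in G, G is not acyclic. Forests are exactly the graphs of treewidth ≤ 1, so tw(G) ≥ 2. Therefore the treewidth is 2.

Treewidth 2.
Bags: B1 = {d, g, h}  B2 = {b, d, g}  B3 = {a, b, d}  B4 = {a, b, e}  B5 = {a, e, f}  B6 = {c, e, f}
Tree: B1–B2, B2–B3, B3–B4, B4–B5, B5–B6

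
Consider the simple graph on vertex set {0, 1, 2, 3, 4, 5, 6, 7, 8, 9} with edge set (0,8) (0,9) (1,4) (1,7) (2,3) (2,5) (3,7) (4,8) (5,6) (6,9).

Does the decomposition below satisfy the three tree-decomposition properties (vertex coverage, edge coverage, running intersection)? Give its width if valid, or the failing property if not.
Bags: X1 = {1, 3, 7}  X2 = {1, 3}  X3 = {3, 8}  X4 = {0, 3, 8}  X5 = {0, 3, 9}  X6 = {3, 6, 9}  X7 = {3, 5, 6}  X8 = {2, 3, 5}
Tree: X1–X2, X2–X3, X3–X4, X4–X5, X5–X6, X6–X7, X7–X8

No — vertex 4 appears in no bag.

A tree decomposition must satisfy three properties: every vertex lies in some bag; for every edge, both endpoints lie together in some bag; and for every vertex, the bags containing it form a connected subtree. Here vertex 4 appears in no bag, so the decomposition is invalid.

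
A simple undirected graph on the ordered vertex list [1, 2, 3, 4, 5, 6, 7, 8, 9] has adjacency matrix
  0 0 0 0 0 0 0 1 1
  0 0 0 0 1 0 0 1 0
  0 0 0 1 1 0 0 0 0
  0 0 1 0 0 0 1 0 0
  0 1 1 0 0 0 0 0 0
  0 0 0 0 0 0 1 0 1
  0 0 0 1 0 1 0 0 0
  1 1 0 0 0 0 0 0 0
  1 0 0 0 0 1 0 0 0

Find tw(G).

2

A width-2 tree decomposition is:
Bags: B1 = {3, 4, 5}  B2 = {2, 4, 5}  B3 = {2, 4, 8}  B4 = {1, 4, 8}  B5 = {1, 4, 9}  B6 = {4, 6, 9}  B7 = {4, 6, 7}
Tree: B1–B2, B2–B3, B3–B4, B4–B5, B5–B6, B6–B7
Every bag has size at most 3, so the width is 3 − 1 = 2 and tw(G) ≤ 2. Since 4–3–5–2–8–1–9–6–7–4 is a cycle in G, G is not acyclic. Forests are exactly the graphs of treewidth ≤ 1, so tw(G) ≥ 2. The upper and lower bounds meet at 2, so that is the treewidth.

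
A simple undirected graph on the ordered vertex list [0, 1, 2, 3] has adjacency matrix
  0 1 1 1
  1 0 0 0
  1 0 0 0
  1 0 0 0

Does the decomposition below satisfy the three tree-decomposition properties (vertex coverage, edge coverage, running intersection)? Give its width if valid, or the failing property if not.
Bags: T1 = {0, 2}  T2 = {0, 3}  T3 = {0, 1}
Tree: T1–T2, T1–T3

Yes; width 1.

Vertex coverage: the bags together contain {0, 1, 2, 3}, the full vertex set. Edge coverage: each edge of G has both endpoints in at least one bag. Running intersection: for every vertex, the bags containing it form a connected subtree. All three properties hold, so this is a valid tree decomposition of width max|bag| − 1 = 1, and hence tw(G) ≤ 1.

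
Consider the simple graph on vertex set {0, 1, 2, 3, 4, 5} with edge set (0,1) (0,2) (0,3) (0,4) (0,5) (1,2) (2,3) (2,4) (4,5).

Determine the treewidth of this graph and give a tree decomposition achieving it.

Treewidth 2.
One optimal decomposition is:
Bags: B1 = {0, 4, 5}  B2 = {0, 2, 4}  B3 = {0, 1, 2}  B4 = {0, 2, 3}
Tree: B1–B2, B2–B3, B3–B4

Every bag has size at most 3, so the width is 3 − 1 = 2 and tw(G) ≤ 2. For the lower bound, the 3 vertices {0, 1, 2} are pairwise adjacent, and any tree decomposition puts a clique entirely inside one bag — forcing width ≥ 2. Therefore the treewidth is 2.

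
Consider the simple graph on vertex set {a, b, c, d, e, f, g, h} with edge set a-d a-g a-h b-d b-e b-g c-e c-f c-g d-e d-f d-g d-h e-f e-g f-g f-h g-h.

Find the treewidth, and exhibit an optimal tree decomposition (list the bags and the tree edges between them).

The largest bag has 4 vertices, giving width 3; this decomposition certifies tw(G) ≤ 3. For the lower bound, the 4 vertices {a, d, g, h} are pairwise adjacent, and any tree decomposition puts a clique entirely inside one bag — forcing width ≥ 3. Combining the bounds, tw(G) = 3.

Treewidth 3.
One optimal decomposition is:
Bags: B1 = {b, d, e, g}  B2 = {d, e, f, g}  B3 = {d, f, g, h}  B4 = {c, e, f, g}  B5 = {a, d, g, h}
Tree: B1–B2, B2–B3, B2–B4, B3–B5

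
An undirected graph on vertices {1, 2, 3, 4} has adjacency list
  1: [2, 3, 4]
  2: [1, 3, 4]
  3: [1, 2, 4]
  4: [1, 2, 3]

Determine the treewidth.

3

A width-3 tree decomposition is:
Bags: B1 = {1, 2, 3, 4}
Tree: (single bag)
With just one bag of size 4, the width is 4 − 1 = 3, so tw(G) ≤ 3. Conversely, {1, 2, 3, 4} is a clique of size 4, and the vertices of any clique must share a bag in every tree decomposition; so some bag has ≥ 4 vertices and tw(G) ≥ 3. Hence tw(G) = 3 exactly.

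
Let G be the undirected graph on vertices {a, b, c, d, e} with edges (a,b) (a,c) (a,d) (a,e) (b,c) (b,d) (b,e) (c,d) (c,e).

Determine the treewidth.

3

A width-3 tree decomposition is:
Bags: B1 = {a, b, c, e}  B2 = {a, b, c, d}
Tree: B1–B2
Every bag has size at most 4, so the width is 4 − 1 = 3 and tw(G) ≤ 3. Conversely, {a, b, c, d} is a clique of size 4, and the vertices of any clique must share a bag in every tree decomposition; so some bag has ≥ 4 vertices and tw(G) ≥ 3. Hence tw(G) = 3 exactly.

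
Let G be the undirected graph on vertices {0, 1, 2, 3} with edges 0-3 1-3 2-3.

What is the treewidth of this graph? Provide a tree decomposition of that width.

Every bag has size at most 2, so the width is 2 − 1 = 1 and tw(G) ≤ 1. Any graph with an edge has treewidth ≥ 1, and G has the edge 3–1. Combining the bounds, tw(G) = 1.

Treewidth 1.
One optimal decomposition is:
Bags: B1 = {1, 3}  B2 = {0, 3}  B3 = {2, 3}
Tree: B1–B2, B1–B3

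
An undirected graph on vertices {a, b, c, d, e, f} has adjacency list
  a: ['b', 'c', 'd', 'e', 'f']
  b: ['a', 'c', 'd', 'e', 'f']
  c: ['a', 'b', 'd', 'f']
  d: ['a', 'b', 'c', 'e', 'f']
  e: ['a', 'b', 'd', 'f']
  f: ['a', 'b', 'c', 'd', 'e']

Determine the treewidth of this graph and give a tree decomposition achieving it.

The largest bag has 5 vertices, giving width 4; this decomposition certifies tw(G) ≤ 4. For the lower bound, the 5 vertices {a, b, d, e, f} are pairwise adjacent, and any tree decomposition puts a clique entirely inside one bag — forcing width ≥ 4. Combining the bounds, tw(G) = 4.

Treewidth 4.
One such decomposition:
Bags: B1 = {a, b, d, e, f}  B2 = {a, b, c, d, f}
Tree: B1–B2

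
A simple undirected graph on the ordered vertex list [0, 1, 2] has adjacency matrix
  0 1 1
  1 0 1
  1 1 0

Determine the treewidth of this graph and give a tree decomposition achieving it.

Treewidth 2.
One such decomposition:
Bags: B1 = {0, 1, 2}
Tree: (single bag)

With just one bag of size 3, the width is 3 − 1 = 2, so tw(G) ≤ 2. For the lower bound, the 3 vertices {0, 1, 2} are pairwise adjacent, and any tree decomposition puts a clique entirely inside one bag — forcing width ≥ 2. Hence tw(G) = 2 exactly.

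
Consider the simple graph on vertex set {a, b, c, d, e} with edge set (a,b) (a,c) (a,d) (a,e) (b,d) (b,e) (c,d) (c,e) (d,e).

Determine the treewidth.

3

A width-3 tree decomposition is:
Bags: B1 = {a, c, d, e}  B2 = {a, b, d, e}
Tree: B1–B2
The largest bag has 4 vertices, giving width 3; this decomposition certifies tw(G) ≤ 3. On the other hand G contains the 4-clique {a, c, d, e}. A clique must lie in a single bag of any decomposition, so no decomposition can have width below 3. Hence tw(G) = 3 exactly.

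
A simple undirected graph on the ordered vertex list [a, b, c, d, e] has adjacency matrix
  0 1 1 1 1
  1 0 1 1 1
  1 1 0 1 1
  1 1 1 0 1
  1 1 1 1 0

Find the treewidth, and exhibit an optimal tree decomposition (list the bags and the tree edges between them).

With just one bag of size 5, the width is 5 − 1 = 4, so tw(G) ≤ 4. Conversely, {a, b, c, d, e} is a clique of size 5, and the vertices of any clique must share a bag in every tree decomposition; so some bag has ≥ 5 vertices and tw(G) ≥ 4. Combining the bounds, tw(G) = 4.

Treewidth 4.
One optimal decomposition is:
Bags: B1 = {a, b, c, d, e}
Tree: (single bag)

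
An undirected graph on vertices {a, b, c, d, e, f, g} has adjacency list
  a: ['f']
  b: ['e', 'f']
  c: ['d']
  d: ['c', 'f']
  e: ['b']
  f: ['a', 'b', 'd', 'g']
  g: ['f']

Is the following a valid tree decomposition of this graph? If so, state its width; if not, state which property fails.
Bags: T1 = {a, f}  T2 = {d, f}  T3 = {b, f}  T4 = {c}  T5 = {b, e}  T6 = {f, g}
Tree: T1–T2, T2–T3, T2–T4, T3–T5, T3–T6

A tree decomposition must satisfy three properties: every vertex lies in some bag; for every edge, both endpoints lie together in some bag; and for every vertex, the bags containing it form a connected subtree. Here edge (d,c) lies in no bag, so the decomposition is invalid.

No — edge (d,c) lies in no bag.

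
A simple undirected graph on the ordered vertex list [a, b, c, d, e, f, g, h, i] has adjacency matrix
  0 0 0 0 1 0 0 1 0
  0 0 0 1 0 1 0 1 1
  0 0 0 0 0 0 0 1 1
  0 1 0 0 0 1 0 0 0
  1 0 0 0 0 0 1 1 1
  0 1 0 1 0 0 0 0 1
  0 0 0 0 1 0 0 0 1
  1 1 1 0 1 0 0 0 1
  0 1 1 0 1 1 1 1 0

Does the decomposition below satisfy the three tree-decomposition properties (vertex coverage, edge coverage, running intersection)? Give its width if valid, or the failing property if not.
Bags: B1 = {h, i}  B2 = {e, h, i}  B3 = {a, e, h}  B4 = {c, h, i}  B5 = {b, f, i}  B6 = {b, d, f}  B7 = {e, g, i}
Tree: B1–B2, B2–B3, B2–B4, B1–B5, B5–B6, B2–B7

A tree decomposition must satisfy three properties: every vertex lies in some bag; for every edge, both endpoints lie together in some bag; and for every vertex, the bags containing it form a connected subtree. Here edge (b,h) lies in no bag, so the decomposition is invalid.

No — edge (b,h) lies in no bag.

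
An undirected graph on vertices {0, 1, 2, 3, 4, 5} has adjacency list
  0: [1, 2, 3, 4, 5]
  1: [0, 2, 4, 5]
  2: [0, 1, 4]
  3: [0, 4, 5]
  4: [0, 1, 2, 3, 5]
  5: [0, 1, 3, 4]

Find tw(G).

3

A width-3 tree decomposition is:
Bags: B1 = {0, 1, 2, 4}  B2 = {0, 1, 4, 5}  B3 = {0, 3, 4, 5}
Tree: B1–B2, B2–B3
Every bag has size at most 4, so the width is 4 − 1 = 3 and tw(G) ≤ 3. On the other hand G contains the 4-clique {0, 1, 2, 4}. A clique must lie in a single bag of any decomposition, so no decomposition can have width below 3. Therefore the treewidth is 3.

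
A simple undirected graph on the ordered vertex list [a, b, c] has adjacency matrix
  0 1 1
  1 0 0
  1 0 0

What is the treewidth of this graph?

A width-1 tree decomposition is:
Bags: B1 = {a, b}  B2 = {a, c}
Tree: B1–B2
The largest bag has 2 vertices, giving width 1; this decomposition certifies tw(G) ≤ 1. Since G has at least one edge (e.g. a–b), it is not an edgeless graph, so tw(G) ≥ 1. The upper and lower bounds meet at 1, so that is the treewidth.

1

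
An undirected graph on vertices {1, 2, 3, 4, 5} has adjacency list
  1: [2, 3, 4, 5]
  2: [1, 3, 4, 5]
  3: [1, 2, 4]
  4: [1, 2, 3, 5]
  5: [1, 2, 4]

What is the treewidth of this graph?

3

A width-3 tree decomposition is:
Bags: B1 = {1, 2, 4, 5}  B2 = {1, 2, 3, 4}
Tree: B1–B2
Every bag has size at most 4, so the width is 4 − 1 = 3 and tw(G) ≤ 3. For the lower bound, the 4 vertices {1, 2, 3, 4} are pairwise adjacent, and any tree decomposition puts a clique entirely inside one bag — forcing width ≥ 3. The upper and lower bounds meet at 3, so that is the treewidth.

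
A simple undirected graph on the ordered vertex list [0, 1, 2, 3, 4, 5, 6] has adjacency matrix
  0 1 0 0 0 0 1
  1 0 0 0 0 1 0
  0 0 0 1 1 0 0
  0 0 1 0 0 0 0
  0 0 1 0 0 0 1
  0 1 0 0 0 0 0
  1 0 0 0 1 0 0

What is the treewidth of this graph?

1

A width-1 tree decomposition is:
Bags: B1 = {1, 5}  B2 = {0, 1}  B3 = {0, 6}  B4 = {4, 6}  B5 = {2, 4}  B6 = {2, 3}
Tree: B1–B2, B2–B3, B3–B4, B4–B5, B5–B6
Every bag has size at most 2, so the width is 2 − 1 = 1 and tw(G) ≤ 1. G has an edge, so its treewidth is at least 1. Hence tw(G) = 1 exactly.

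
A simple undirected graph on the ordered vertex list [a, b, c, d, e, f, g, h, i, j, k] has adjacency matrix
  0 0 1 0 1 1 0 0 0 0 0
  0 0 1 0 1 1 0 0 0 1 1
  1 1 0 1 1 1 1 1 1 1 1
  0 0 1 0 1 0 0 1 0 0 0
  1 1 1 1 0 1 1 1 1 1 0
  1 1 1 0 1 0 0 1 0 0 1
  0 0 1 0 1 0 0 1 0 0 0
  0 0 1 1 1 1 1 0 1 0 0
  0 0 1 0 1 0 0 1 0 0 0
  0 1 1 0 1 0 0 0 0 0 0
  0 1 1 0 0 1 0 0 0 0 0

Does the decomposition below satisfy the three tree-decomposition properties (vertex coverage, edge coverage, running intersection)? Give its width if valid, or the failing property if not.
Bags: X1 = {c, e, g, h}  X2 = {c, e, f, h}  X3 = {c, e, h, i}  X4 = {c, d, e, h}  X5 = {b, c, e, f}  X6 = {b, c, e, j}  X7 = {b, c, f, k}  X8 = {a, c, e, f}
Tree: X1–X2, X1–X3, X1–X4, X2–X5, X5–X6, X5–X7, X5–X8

Yes; width 3.

Checking the three conditions: (i) the bags cover all of {a, b, c, d, e, f, g, h, i, j, k}; (ii) for each edge, some bag contains both endpoints; (iii) the bags containing any fixed vertex form a subtree. All hold, so the decomposition is valid with width 4 − 1 = 3.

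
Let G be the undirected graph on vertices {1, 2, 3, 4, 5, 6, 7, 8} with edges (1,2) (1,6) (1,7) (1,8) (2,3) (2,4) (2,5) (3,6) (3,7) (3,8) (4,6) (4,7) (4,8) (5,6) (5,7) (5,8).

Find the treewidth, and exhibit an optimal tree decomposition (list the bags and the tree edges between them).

Treewidth 4.
One such decomposition:
Bags: B1 = {2, 5, 6, 7, 8}  B2 = {2, 4, 6, 7, 8}  B3 = {2, 3, 6, 7, 8}  B4 = {1, 2, 6, 7, 8}
Tree: B1–B2, B2–B3, B3–B4

Every bag has size at most 5, so the width is 5 − 1 = 4 and tw(G) ≤ 4. For the lower bound: the 5 vertex sets {2,5}, {4,7}, {3,8}, {6}, {1} are disjoint, each induces a connected subgraph, and every pair is joined by at least one edge of G. Contracting each set to a single vertex therefore yields K_{5} as a minor, and since treewidth is minor-monotone, tw(G) ≥ tw(K_{5}) = 4. Hence tw(G) = 4 exactly.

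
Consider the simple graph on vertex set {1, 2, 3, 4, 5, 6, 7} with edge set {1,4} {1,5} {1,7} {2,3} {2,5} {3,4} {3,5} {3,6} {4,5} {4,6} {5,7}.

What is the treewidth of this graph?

A width-2 tree decomposition is:
Bags: B1 = {1, 4, 5}  B2 = {1, 5, 7}  B3 = {3, 4, 5}  B4 = {3, 4, 6}  B5 = {2, 3, 5}
Tree: B1–B2, B1–B3, B3–B4, B3–B5
Each bag holds 3 vertices, so the decomposition has width 2, which upper-bounds the treewidth. For the lower bound, the 3 vertices {1, 4, 5} are pairwise adjacent, and any tree decomposition puts a clique entirely inside one bag — forcing width ≥ 2. Combining the bounds, tw(G) = 2.

2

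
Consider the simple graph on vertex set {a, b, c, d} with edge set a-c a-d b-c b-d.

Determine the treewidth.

A width-2 tree decomposition is:
Bags: B1 = {a, c, d}  B2 = {b, c, d}
Tree: B1–B2
The largest bag has 3 vertices, giving width 2; this decomposition certifies tw(G) ≤ 2. For the lower bound, G contains the cycle c–a–d–b–c, so G is not a forest; only forests have treewidth ≤ 1, hence tw(G) ≥ 2. Combining the bounds, tw(G) = 2.

2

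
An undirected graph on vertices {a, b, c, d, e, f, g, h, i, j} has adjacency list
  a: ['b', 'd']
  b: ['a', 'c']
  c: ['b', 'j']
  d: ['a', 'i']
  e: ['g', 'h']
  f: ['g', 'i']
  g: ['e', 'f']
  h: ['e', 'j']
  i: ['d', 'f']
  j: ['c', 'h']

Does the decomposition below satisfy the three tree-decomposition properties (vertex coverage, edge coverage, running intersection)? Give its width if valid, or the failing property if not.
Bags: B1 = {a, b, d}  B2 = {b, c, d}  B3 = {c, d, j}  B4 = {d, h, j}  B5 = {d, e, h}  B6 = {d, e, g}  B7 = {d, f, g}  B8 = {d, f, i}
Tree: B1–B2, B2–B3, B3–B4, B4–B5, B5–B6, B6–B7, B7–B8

Every vertex of G appears in some bag (union = {a, b, c, d, e, f, g, h, i, j}); every edge is covered by a bag; and for each vertex v the set of bags containing v is connected in the bag tree. The decomposition is therefore valid. The largest bag has 3 vertices, so the width is 2.

Yes; width 2.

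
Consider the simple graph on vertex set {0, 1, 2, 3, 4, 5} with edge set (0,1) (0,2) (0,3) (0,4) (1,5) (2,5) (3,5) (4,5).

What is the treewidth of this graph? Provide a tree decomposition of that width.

Treewidth 2.
One optimal decomposition is:
Bags: B1 = {0, 1, 5}  B2 = {0, 4, 5}  B3 = {0, 3, 5}  B4 = {0, 2, 5}
Tree: B1–B2, B2–B3, B3–B4

Every bag has size at most 3, so the width is 3 − 1 = 2 and tw(G) ≤ 2. Since 1–5–4–0–1 is a cycle in G, G is not acyclic. Forests are exactly the graphs of treewidth ≤ 1, so tw(G) ≥ 2. Combining the bounds, tw(G) = 2.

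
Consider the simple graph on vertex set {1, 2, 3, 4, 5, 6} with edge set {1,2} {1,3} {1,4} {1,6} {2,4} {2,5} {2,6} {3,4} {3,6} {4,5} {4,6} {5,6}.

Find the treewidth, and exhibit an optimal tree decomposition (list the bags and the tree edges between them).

Treewidth 3.
One such decomposition:
Bags: B1 = {1, 2, 4, 6}  B2 = {1, 3, 4, 6}  B3 = {2, 4, 5, 6}
Tree: B1–B2, B1–B3

Every bag has size at most 4, so the width is 4 − 1 = 3 and tw(G) ≤ 3. Conversely, {1, 2, 4, 6} is a clique of size 4, and the vertices of any clique must share a bag in every tree decomposition; so some bag has ≥ 4 vertices and tw(G) ≥ 3. Therefore the treewidth is 3.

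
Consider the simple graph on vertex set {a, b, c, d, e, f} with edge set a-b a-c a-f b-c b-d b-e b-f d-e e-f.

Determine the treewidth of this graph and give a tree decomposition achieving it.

Treewidth 2.
One optimal decomposition is:
Bags: B1 = {a, b, f}  B2 = {b, e, f}  B3 = {b, d, e}  B4 = {a, b, c}
Tree: B1–B2, B2–B3, B1–B4

Every bag has size at most 3, so the width is 3 − 1 = 2 and tw(G) ≤ 2. Conversely, {b, d, e} is a clique of size 3, and the vertices of any clique must share a bag in every tree decomposition; so some bag has ≥ 3 vertices and tw(G) ≥ 2. Combining the bounds, tw(G) = 2.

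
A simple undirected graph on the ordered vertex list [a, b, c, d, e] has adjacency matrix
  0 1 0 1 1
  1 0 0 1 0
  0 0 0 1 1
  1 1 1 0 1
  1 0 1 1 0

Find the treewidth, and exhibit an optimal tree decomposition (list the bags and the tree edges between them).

The largest bag has 3 vertices, giving width 2; this decomposition certifies tw(G) ≤ 2. For the lower bound, the 3 vertices {c, d, e} are pairwise adjacent, and any tree decomposition puts a clique entirely inside one bag — forcing width ≥ 2. Therefore the treewidth is 2.

Treewidth 2.
Bags: B1 = {a, d, e}  B2 = {c, d, e}  B3 = {a, b, d}
Tree: B1–B2, B1–B3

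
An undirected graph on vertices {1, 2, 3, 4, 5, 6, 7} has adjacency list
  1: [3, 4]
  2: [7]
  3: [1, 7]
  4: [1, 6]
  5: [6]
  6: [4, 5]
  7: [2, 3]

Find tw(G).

1

A width-1 tree decomposition is:
Bags: B1 = {5, 6}  B2 = {4, 6}  B3 = {1, 4}  B4 = {1, 3}  B5 = {3, 7}  B6 = {2, 7}
Tree: B1–B2, B2–B3, B3–B4, B4–B5, B5–B6
The largest bag has 2 vertices, giving width 1; this decomposition certifies tw(G) ≤ 1. G has an edge, so its treewidth is at least 1. Hence tw(G) = 1 exactly.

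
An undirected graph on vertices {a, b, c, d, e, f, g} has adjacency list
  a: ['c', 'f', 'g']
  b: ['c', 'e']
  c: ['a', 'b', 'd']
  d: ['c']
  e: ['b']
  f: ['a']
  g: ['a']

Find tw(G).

A width-1 tree decomposition is:
Bags: B1 = {b, c}  B2 = {a, c}  B3 = {c, d}  B4 = {a, g}  B5 = {b, e}  B6 = {a, f}
Tree: B1–B2, B2–B3, B2–B4, B1–B5, B2–B6
The largest bag has 2 vertices, giving width 1; this decomposition certifies tw(G) ≤ 1. G has an edge, so its treewidth is at least 1. Therefore the treewidth is 1.

1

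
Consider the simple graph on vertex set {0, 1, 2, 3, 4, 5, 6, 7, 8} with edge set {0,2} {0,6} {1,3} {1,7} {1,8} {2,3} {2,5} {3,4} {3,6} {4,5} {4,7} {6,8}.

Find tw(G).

A width-3 tree decomposition is:
Bags: B1 = {0, 2, 4, 5}  B2 = {0, 2, 3, 4}  B3 = {0, 3, 4, 6}  B4 = {3, 4, 6, 7}  B5 = {1, 3, 6, 7}  B6 = {1, 6, 7, 8}
Tree: B1–B2, B2–B3, B3–B4, B4–B5, B5–B6
The largest bag has 4 vertices, giving width 3; this decomposition certifies tw(G) ≤ 3. For the lower bound: the 4 vertex sets {0,2,5}, {4}, {3}, {1,6,7,8} are disjoint, each induces a connected subgraph, and every pair is joined by at least one edge of G. Contracting each set to a single vertex therefore yields K_{4} as a minor, and since treewidth is minor-monotone, tw(G) ≥ tw(K_{4}) = 3. Hence tw(G) = 3 exactly.

3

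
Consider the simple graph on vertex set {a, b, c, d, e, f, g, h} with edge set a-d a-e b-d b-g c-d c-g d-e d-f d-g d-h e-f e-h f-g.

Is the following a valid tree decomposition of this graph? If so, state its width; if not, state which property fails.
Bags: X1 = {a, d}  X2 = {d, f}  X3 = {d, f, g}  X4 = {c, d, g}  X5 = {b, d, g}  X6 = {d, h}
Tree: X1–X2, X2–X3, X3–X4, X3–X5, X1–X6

No — vertex e appears in no bag.

A tree decomposition must satisfy three properties: every vertex lies in some bag; for every edge, both endpoints lie together in some bag; and for every vertex, the bags containing it form a connected subtree. Here vertex e appears in no bag, so the decomposition is invalid.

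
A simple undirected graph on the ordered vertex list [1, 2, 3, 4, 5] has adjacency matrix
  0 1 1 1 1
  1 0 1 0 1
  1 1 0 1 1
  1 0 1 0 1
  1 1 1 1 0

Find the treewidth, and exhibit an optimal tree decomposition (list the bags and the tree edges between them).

Each bag holds 4 vertices, so the decomposition has width 3, which upper-bounds the treewidth. For the lower bound, the 4 vertices {1, 2, 3, 5} are pairwise adjacent, and any tree decomposition puts a clique entirely inside one bag — forcing width ≥ 3. Combining the bounds, tw(G) = 3.

Treewidth 3.
One optimal decomposition is:
Bags: B1 = {1, 2, 3, 5}  B2 = {1, 3, 4, 5}
Tree: B1–B2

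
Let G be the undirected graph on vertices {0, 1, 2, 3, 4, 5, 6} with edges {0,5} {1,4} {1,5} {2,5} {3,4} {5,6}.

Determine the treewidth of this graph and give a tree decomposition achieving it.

Treewidth 1.
One such decomposition:
Bags: B1 = {1, 5}  B2 = {0, 5}  B3 = {5, 6}  B4 = {1, 4}  B5 = {2, 5}  B6 = {3, 4}
Tree: B1–B2, B1–B3, B1–B4, B3–B5, B4–B6

Each bag holds 2 vertices, so the decomposition has width 1, which upper-bounds the treewidth. G has an edge, so its treewidth is at least 1. Hence tw(G) = 1 exactly.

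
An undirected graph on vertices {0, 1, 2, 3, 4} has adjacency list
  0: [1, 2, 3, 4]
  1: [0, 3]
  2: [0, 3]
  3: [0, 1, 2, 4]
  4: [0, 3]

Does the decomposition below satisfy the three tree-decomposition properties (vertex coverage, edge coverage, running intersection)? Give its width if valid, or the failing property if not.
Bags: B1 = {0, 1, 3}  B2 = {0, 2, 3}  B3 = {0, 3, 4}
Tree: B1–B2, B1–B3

Every vertex of G appears in some bag (union = {0, 1, 2, 3, 4}); every edge is covered by a bag; and for each vertex v the set of bags containing v is connected in the bag tree. The decomposition is therefore valid. The largest bag has 3 vertices, so the width is 2.

Yes; width 2.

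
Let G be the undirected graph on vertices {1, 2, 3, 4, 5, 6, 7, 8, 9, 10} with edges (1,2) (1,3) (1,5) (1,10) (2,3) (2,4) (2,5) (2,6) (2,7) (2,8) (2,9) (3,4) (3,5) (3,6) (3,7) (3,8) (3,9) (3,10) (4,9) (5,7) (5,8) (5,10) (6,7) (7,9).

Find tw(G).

A width-3 tree decomposition is:
Bags: B1 = {1, 3, 5, 10}  B2 = {1, 2, 3, 5}  B3 = {2, 3, 5, 7}  B4 = {2, 3, 7, 9}  B5 = {2, 3, 4, 9}  B6 = {2, 3, 5, 8}  B7 = {2, 3, 6, 7}
Tree: B1–B2, B2–B3, B3–B4, B4–B5, B3–B6, B3–B7
The largest bag has 4 vertices, giving width 3; this decomposition certifies tw(G) ≤ 3. Conversely, {2, 3, 4, 9} is a clique of size 4, and the vertices of any clique must share a bag in every tree decomposition; so some bag has ≥ 4 vertices and tw(G) ≥ 3. The upper and lower bounds meet at 3, so that is the treewidth.

3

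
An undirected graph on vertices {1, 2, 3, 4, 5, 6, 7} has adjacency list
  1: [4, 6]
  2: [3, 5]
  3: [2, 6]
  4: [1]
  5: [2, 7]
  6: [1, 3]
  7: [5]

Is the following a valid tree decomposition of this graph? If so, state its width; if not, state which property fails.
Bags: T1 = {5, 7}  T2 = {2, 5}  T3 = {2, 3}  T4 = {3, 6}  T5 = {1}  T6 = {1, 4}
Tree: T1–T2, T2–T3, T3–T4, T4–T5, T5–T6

No — edge (6,1) lies in no bag.

A tree decomposition must satisfy three properties: every vertex lies in some bag; for every edge, both endpoints lie together in some bag; and for every vertex, the bags containing it form a connected subtree. Here edge (6,1) lies in no bag, so the decomposition is invalid.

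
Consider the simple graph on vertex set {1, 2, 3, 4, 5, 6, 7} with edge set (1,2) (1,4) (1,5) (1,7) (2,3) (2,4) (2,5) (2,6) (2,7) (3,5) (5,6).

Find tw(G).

A width-2 tree decomposition is:
Bags: B1 = {1, 2, 7}  B2 = {1, 2, 4}  B3 = {1, 2, 5}  B4 = {2, 3, 5}  B5 = {2, 5, 6}
Tree: B1–B2, B1–B3, B3–B4, B3–B5
The largest bag has 3 vertices, giving width 2; this decomposition certifies tw(G) ≤ 2. For the lower bound, the 3 vertices {1, 2, 4} are pairwise adjacent, and any tree decomposition puts a clique entirely inside one bag — forcing width ≥ 2. The upper and lower bounds meet at 2, so that is the treewidth.

2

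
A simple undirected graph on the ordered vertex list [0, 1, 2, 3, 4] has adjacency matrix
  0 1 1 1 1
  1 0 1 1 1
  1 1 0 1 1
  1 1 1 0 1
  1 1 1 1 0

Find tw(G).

A width-4 tree decomposition is:
Bags: B1 = {0, 1, 2, 3, 4}
Tree: (single bag)
A single bag containing all 5 vertices is trivially a valid decomposition of width 4. For the lower bound, the 5 vertices {0, 1, 2, 3, 4} are pairwise adjacent, and any tree decomposition puts a clique entirely inside one bag — forcing width ≥ 4. Hence tw(G) = 4 exactly.

4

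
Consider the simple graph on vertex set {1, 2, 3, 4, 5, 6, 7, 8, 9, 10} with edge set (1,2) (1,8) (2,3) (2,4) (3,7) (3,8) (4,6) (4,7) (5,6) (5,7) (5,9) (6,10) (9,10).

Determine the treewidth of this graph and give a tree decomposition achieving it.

Treewidth 2.
Bags: B1 = {5, 9, 10}  B2 = {5, 6, 10}  B3 = {5, 6, 7}  B4 = {4, 6, 7}  B5 = {3, 4, 7}  B6 = {2, 3, 4}  B7 = {2, 3, 8}  B8 = {1, 2, 8}
Tree: B1–B2, B2–B3, B3–B4, B4–B5, B5–B6, B6–B7, B7–B8

Every bag has size at most 3, so the width is 3 − 1 = 2 and tw(G) ≤ 2. For the lower bound, G contains the cycle 9–10–6–5–9, so G is not a forest; only forests have treewidth ≤ 1, hence tw(G) ≥ 2. Therefore the treewidth is 2.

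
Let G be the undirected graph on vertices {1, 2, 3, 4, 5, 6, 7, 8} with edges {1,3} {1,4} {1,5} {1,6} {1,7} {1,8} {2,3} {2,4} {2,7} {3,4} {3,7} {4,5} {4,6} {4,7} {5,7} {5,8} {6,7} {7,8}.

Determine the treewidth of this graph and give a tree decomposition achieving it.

The largest bag has 4 vertices, giving width 3; this decomposition certifies tw(G) ≤ 3. For the lower bound, the 4 vertices {1, 5, 7, 8} are pairwise adjacent, and any tree decomposition puts a clique entirely inside one bag — forcing width ≥ 3. The upper and lower bounds meet at 3, so that is the treewidth.

Treewidth 3.
One such decomposition:
Bags: B1 = {1, 3, 4, 7}  B2 = {1, 4, 5, 7}  B3 = {2, 3, 4, 7}  B4 = {1, 5, 7, 8}  B5 = {1, 4, 6, 7}
Tree: B1–B2, B1–B3, B2–B4, B2–B5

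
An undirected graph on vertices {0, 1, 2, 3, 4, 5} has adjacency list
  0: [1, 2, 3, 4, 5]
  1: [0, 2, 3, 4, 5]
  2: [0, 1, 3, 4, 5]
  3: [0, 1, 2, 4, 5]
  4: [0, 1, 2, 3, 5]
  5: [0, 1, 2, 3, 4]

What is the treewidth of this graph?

A width-5 tree decomposition is:
Bags: B1 = {0, 1, 2, 3, 4, 5}
Tree: (single bag)
With just one bag of size 6, the width is 6 − 1 = 5, so tw(G) ≤ 5. Conversely, {0, 1, 2, 3, 4, 5} is a clique of size 6, and the vertices of any clique must share a bag in every tree decomposition; so some bag has ≥ 6 vertices and tw(G) ≥ 5. Therefore the treewidth is 5.

5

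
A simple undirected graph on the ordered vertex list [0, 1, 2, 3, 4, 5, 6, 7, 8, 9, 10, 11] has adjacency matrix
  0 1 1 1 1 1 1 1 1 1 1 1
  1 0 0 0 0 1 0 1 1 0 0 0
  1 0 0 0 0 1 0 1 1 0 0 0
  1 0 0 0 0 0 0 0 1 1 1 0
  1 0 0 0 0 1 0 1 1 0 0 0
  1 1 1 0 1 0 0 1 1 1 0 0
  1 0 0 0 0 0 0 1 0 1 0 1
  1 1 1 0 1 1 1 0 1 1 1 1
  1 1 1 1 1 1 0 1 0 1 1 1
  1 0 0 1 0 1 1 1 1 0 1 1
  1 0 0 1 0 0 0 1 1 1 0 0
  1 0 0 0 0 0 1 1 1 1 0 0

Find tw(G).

A width-4 tree decomposition is:
Bags: B1 = {0, 7, 8, 9, 10}  B2 = {0, 5, 7, 8, 9}  B3 = {0, 7, 8, 9, 11}  B4 = {0, 3, 8, 9, 10}  B5 = {0, 2, 5, 7, 8}  B6 = {0, 1, 5, 7, 8}  B7 = {0, 4, 5, 7, 8}  B8 = {0, 6, 7, 9, 11}
Tree: B1–B2, B1–B3, B1–B4, B2–B5, B2–B6, B5–B7, B3–B8
Each bag holds 5 vertices, so the decomposition has width 4, which upper-bounds the treewidth. For the lower bound, the 5 vertices {0, 3, 8, 9, 10} are pairwise adjacent, and any tree decomposition puts a clique entirely inside one bag — forcing width ≥ 4. Hence tw(G) = 4 exactly.

4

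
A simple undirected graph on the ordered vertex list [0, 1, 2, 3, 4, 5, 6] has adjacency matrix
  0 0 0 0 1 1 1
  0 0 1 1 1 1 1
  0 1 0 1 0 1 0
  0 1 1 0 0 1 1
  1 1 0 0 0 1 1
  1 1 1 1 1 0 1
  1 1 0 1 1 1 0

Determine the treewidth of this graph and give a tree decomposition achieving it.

Every bag has size at most 4, so the width is 4 − 1 = 3 and tw(G) ≤ 3. Conversely, {0, 4, 5, 6} is a clique of size 4, and the vertices of any clique must share a bag in every tree decomposition; so some bag has ≥ 4 vertices and tw(G) ≥ 3. The upper and lower bounds meet at 3, so that is the treewidth.

Treewidth 3.
One optimal decomposition is:
Bags: B1 = {0, 4, 5, 6}  B2 = {1, 4, 5, 6}  B3 = {1, 3, 5, 6}  B4 = {1, 2, 3, 5}
Tree: B1–B2, B2–B3, B3–B4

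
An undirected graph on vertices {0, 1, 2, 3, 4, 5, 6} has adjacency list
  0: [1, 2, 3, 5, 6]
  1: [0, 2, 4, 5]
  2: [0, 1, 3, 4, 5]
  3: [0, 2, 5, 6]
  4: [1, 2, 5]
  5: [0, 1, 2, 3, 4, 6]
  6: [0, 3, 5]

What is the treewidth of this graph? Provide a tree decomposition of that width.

Treewidth 3.
One such decomposition:
Bags: B1 = {0, 2, 3, 5}  B2 = {0, 1, 2, 5}  B3 = {0, 3, 5, 6}  B4 = {1, 2, 4, 5}
Tree: B1–B2, B1–B3, B2–B4

Each bag holds 4 vertices, so the decomposition has width 3, which upper-bounds the treewidth. Conversely, {0, 1, 2, 5} is a clique of size 4, and the vertices of any clique must share a bag in every tree decomposition; so some bag has ≥ 4 vertices and tw(G) ≥ 3. Therefore the treewidth is 3.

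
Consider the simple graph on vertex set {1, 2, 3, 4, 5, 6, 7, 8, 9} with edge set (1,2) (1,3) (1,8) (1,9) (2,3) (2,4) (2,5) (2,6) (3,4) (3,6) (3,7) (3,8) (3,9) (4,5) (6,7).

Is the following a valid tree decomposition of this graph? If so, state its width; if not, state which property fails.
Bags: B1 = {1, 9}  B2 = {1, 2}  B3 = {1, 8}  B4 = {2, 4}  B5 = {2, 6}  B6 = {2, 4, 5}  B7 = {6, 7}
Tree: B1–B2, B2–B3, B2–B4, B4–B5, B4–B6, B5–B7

A tree decomposition must satisfy three properties: every vertex lies in some bag; for every edge, both endpoints lie together in some bag; and for every vertex, the bags containing it form a connected subtree. Here vertex 3 appears in no bag, so the decomposition is invalid.

No — vertex 3 appears in no bag.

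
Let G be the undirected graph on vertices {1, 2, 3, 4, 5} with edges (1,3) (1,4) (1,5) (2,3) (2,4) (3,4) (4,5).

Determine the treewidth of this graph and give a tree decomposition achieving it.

Treewidth 2.
One optimal decomposition is:
Bags: B1 = {1, 3, 4}  B2 = {2, 3, 4}  B3 = {1, 4, 5}
Tree: B1–B2, B1–B3

Each bag holds 3 vertices, so the decomposition has width 2, which upper-bounds the treewidth. For the lower bound, the 3 vertices {1, 3, 4} are pairwise adjacent, and any tree decomposition puts a clique entirely inside one bag — forcing width ≥ 2. The upper and lower bounds meet at 2, so that is the treewidth.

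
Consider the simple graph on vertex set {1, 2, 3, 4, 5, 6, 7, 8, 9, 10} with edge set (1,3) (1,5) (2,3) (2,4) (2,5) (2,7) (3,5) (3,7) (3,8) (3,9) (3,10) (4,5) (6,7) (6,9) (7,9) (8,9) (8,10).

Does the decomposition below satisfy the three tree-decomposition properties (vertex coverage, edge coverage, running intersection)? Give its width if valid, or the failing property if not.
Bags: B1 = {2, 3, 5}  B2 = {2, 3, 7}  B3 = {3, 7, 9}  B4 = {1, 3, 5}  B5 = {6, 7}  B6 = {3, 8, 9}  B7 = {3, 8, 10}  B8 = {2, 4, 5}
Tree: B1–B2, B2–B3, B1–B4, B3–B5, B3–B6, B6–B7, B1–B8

No — edge (9,6) lies in no bag.

A tree decomposition must satisfy three properties: every vertex lies in some bag; for every edge, both endpoints lie together in some bag; and for every vertex, the bags containing it form a connected subtree. Here edge (9,6) lies in no bag, so the decomposition is invalid.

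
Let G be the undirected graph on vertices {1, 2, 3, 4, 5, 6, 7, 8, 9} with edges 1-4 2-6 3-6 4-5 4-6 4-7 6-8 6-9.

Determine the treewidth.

A width-1 tree decomposition is:
Bags: B1 = {2, 6}  B2 = {4, 6}  B3 = {6, 8}  B4 = {4, 5}  B5 = {6, 9}  B6 = {3, 6}  B7 = {4, 7}  B8 = {1, 4}
Tree: B1–B2, B2–B3, B2–B4, B1–B5, B2–B6, B4–B7, B2–B8
The largest bag has 2 vertices, giving width 1; this decomposition certifies tw(G) ≤ 1. G has an edge, so its treewidth is at least 1. Combining the bounds, tw(G) = 1.

1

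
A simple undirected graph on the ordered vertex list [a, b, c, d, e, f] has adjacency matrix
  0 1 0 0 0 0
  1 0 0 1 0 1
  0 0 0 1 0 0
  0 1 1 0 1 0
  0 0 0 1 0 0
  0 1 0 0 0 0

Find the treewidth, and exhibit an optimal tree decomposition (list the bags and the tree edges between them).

Each bag holds 2 vertices, so the decomposition has width 1, which upper-bounds the treewidth. Any graph with an edge has treewidth ≥ 1, and G has the edge b–d. The upper and lower bounds meet at 1, so that is the treewidth.

Treewidth 1.
One such decomposition:
Bags: B1 = {b, d}  B2 = {a, b}  B3 = {d, e}  B4 = {b, f}  B5 = {c, d}
Tree: B1–B2, B1–B3, B1–B4, B1–B5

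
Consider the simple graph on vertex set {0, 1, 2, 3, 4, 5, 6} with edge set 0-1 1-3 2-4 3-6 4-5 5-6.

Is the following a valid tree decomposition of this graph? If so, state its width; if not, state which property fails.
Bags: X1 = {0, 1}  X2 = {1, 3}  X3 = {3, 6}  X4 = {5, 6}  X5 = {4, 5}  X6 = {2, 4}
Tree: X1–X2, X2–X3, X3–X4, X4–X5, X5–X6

Vertex coverage: the bags together contain {0, 1, 2, 3, 4, 5, 6}, the full vertex set. Edge coverage: each edge of G has both endpoints in at least one bag. Running intersection: for every vertex, the bags containing it form a connected subtree. All three properties hold, so this is a valid tree decomposition of width max|bag| − 1 = 1, and hence tw(G) ≤ 1.

Yes; width 1.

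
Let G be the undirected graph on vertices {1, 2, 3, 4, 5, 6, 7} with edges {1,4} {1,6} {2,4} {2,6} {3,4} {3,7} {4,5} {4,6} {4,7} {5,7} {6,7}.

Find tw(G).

2

A width-2 tree decomposition is:
Bags: B1 = {2, 4, 6}  B2 = {4, 6, 7}  B3 = {3, 4, 7}  B4 = {1, 4, 6}  B5 = {4, 5, 7}
Tree: B1–B2, B2–B3, B2–B4, B3–B5
Each bag holds 3 vertices, so the decomposition has width 2, which upper-bounds the treewidth. For the lower bound, the 3 vertices {3, 4, 7} are pairwise adjacent, and any tree decomposition puts a clique entirely inside one bag — forcing width ≥ 2. Hence tw(G) = 2 exactly.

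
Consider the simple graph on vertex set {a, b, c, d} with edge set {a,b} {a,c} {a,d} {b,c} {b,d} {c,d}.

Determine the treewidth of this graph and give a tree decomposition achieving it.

Treewidth 3.
Bags: B1 = {a, b, c, d}
Tree: (single bag)

A single bag containing all 4 vertices is trivially a valid decomposition of width 3. On the other hand G contains the 4-clique {a, b, c, d}. A clique must lie in a single bag of any decomposition, so no decomposition can have width below 3. Therefore the treewidth is 3.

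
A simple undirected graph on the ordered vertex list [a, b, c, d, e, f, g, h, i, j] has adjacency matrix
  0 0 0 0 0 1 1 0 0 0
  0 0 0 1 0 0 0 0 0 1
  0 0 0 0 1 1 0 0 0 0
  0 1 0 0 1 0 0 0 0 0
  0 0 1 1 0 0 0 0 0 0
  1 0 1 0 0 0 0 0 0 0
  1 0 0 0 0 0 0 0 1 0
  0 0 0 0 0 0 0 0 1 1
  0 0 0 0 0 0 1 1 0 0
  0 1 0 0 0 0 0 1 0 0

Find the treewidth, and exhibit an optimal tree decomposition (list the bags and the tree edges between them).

Every bag has size at most 3, so the width is 3 − 1 = 2 and tw(G) ≤ 2. For the lower bound, G contains the cycle j–b–d–e–c–f–a–g–i–h–j, so G is not a forest; only forests have treewidth ≤ 1, hence tw(G) ≥ 2. Combining the bounds, tw(G) = 2.

Treewidth 2.
One optimal decomposition is:
Bags: B1 = {b, d, j}  B2 = {d, e, j}  B3 = {c, e, j}  B4 = {c, f, j}  B5 = {a, f, j}  B6 = {a, g, j}  B7 = {g, i, j}  B8 = {h, i, j}
Tree: B1–B2, B2–B3, B3–B4, B4–B5, B5–B6, B6–B7, B7–B8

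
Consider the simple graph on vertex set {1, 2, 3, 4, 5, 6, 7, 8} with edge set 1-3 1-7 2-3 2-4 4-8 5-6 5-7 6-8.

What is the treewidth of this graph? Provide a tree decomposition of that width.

Treewidth 2.
One such decomposition:
Bags: B1 = {1, 2, 3}  B2 = {1, 2, 4}  B3 = {1, 4, 8}  B4 = {1, 6, 8}  B5 = {1, 5, 6}  B6 = {1, 5, 7}
Tree: B1–B2, B2–B3, B3–B4, B4–B5, B5–B6

The largest bag has 3 vertices, giving width 2; this decomposition certifies tw(G) ≤ 2. The edges 1–3–2–4–8–6–5–7–1 form a cycle, so G is not a tree and its treewidth is at least 2. The upper and lower bounds meet at 2, so that is the treewidth.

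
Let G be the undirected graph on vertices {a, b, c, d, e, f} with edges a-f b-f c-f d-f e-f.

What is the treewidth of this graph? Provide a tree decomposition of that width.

Treewidth 1.
Bags: B1 = {a, f}  B2 = {b, f}  B3 = {c, f}  B4 = {e, f}  B5 = {d, f}
Tree: B1–B2, B1–B3, B3–B4, B2–B5

Every bag has size at most 2, so the width is 2 − 1 = 1 and tw(G) ≤ 1. Any graph with an edge has treewidth ≥ 1, and G has the edge a–f. Therefore the treewidth is 1.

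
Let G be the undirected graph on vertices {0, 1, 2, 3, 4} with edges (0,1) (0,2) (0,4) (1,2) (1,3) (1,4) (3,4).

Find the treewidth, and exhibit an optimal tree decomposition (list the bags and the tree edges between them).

Treewidth 2.
One optimal decomposition is:
Bags: B1 = {0, 1, 2}  B2 = {0, 1, 4}  B3 = {1, 3, 4}
Tree: B1–B2, B2–B3

The largest bag has 3 vertices, giving width 2; this decomposition certifies tw(G) ≤ 2. On the other hand G contains the 3-clique {0, 1, 2}. A clique must lie in a single bag of any decomposition, so no decomposition can have width below 2. The upper and lower bounds meet at 2, so that is the treewidth.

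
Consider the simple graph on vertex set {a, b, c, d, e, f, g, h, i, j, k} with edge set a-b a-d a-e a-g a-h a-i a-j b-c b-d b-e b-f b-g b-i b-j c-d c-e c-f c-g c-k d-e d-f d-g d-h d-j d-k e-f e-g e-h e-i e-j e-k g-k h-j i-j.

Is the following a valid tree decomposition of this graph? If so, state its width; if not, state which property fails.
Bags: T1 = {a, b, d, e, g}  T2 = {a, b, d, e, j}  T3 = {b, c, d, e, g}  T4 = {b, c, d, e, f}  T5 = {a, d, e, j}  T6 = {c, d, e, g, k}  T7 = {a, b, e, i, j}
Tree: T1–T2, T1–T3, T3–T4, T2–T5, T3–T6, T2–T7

A tree decomposition must satisfy three properties: every vertex lies in some bag; for every edge, both endpoints lie together in some bag; and for every vertex, the bags containing it form a connected subtree. Here vertex h appears in no bag, so the decomposition is invalid.

No — vertex h appears in no bag.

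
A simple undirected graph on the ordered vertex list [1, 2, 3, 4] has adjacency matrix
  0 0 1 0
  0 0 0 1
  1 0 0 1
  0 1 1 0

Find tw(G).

A width-1 tree decomposition is:
Bags: B1 = {3, 4}  B2 = {2, 4}  B3 = {1, 3}
Tree: B1–B2, B1–B3
Each bag holds 2 vertices, so the decomposition has width 1, which upper-bounds the treewidth. Since G has at least one edge (e.g. 3–4), it is not an edgeless graph, so tw(G) ≥ 1. Hence tw(G) = 1 exactly.

1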